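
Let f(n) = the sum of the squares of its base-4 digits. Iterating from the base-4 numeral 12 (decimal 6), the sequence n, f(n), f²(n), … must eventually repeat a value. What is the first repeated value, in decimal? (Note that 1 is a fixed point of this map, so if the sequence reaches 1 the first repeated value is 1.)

1

6 = (1,2)_4 → 1² + 2² = 1 + 4 = 5
5 = (1,1)_4 → 1² + 1² = 1 + 1 = 2
2 = (2)_4 → 2² = 4
4 = (1,0)_4 → 1² + 0² = 1 + 0 = 1  — reached the fixed point 1.
1 → 1, so 1 is the first repeated value.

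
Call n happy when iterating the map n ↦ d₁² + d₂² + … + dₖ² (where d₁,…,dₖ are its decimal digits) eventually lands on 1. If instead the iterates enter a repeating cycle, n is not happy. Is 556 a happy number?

556 → 5² + 5² + 6² = 86
86 → 8² + 6² = 100
100 → 1² + 0² + 0² = 1  — reached 1.

happy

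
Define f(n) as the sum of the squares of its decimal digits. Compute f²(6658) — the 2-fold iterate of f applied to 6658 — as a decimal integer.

6658 → 6² + 6² + 5² + 8² = 161
161 → 1² + 6² + 1² = 38

38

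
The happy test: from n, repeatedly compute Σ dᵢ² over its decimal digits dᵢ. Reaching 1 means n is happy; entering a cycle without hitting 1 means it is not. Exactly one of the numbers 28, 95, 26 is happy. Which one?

28: 28 → 68 → 100 → 1  — reaches 1 (happy)
95: 95 → 106 → 37 → 58 → 89 → 145 → 42 → 20 → 4 → 16 → 37  — repeats 37 (not happy)
26: 26 → 40 → 16 → 37 → 58 → 89 → 145 → 42 → 20 → 4 → 16  — repeats 16 (not happy)

28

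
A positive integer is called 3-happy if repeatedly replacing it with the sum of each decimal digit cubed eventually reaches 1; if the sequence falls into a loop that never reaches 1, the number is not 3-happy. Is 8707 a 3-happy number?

3-happy

8707 → 8³ + 7³ + 0³ + 7³ = 1198
1198 → 1³ + 1³ + 9³ + 8³ = 1243
1243 → 1³ + 2³ + 4³ + 3³ = 100
100 → 1³ + 0³ + 0³ = 1  — reached 1.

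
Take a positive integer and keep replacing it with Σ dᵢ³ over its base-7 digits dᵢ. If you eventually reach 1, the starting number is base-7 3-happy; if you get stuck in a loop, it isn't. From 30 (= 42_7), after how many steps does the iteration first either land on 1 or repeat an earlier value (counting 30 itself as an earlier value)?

30 = (4,2)_7 → 4³ + 2³ = 64 + 8 = 72
72 = (1,3,2)_7 → 1³ + 3³ + 2³ = 1 + 27 + 8 = 36
36 = (5,1)_7 → 5³ + 1³ = 125 + 1 = 126
126 = (2,4,0)_7 → 2³ + 4³ + 0³ = 8 + 64 + 0 = 72  — 72 repeats.
That took 4 steps.

4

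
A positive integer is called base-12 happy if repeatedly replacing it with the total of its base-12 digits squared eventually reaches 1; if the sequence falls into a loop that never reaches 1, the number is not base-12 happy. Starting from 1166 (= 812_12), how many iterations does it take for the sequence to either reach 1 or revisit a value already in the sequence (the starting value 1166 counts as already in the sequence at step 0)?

13

1166 = (8,1,2)_12 → 8² + 1² + 2² = 64 + 1 + 4 = 69
69 = (5,9)_12 → 5² + 9² = 25 + 81 = 106
106 = (8,10)_12 → 8² + 10² = 64 + 100 = 164
164 = (1,1,8)_12 → 1² + 1² + 8² = 1 + 1 + 64 = 66
66 = (5,6)_12 → 5² + 6² = 25 + 36 = 61
61 = (5,1)_12 → 5² + 1² = 25 + 1 = 26
26 = (2,2)_12 → 2² + 2² = 4 + 4 = 8
8 = (8)_12 → 8² = 64
64 = (5,4)_12 → 5² + 4² = 25 + 16 = 41
41 = (3,5)_12 → 3² + 5² = 9 + 25 = 34
34 = (2,10)_12 → 2² + 10² = 4 + 100 = 104
104 = (8,8)_12 → 8² + 8² = 64 + 64 = 128
128 = (10,8)_12 → 10² + 8² = 100 + 64 = 164  — 164 repeats.
That took 13 steps.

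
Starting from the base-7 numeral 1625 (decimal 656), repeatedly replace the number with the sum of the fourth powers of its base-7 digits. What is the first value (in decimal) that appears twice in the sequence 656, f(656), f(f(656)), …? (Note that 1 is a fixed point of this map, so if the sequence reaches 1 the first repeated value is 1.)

656 = (1,6,2,5)_7 → 1938
1938 = (5,4,3,6)_7 → 2258
2258 = (6,4,0,4)_7 → 1808
1808 = (5,1,6,2)_7 → 1938  — 1938 already appeared earlier.

1938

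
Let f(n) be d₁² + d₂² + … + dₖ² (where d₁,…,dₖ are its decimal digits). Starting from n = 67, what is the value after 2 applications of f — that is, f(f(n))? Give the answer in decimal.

67 → 6² + 7² = 36 + 49 = 85
85 → 8² + 5² = 64 + 25 = 89

89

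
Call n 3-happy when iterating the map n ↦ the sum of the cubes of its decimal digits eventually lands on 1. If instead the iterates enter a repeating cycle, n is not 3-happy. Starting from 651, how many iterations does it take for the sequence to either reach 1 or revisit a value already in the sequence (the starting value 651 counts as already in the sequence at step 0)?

651 → 6³ + 5³ + 1³ = 216 + 125 + 1 = 342
342 → 3³ + 4³ + 2³ = 27 + 64 + 8 = 99
99 → 9³ + 9³ = 729 + 729 = 1458
1458 → 1³ + 4³ + 5³ + 8³ = 1 + 64 + 125 + 512 = 702
702 → 7³ + 0³ + 2³ = 343 + 0 + 8 = 351
351 → 3³ + 5³ + 1³ = 27 + 125 + 1 = 153
153 → 1³ + 5³ + 3³ = 1 + 125 + 27 = 153  — 153 repeats.
That took 7 steps.

7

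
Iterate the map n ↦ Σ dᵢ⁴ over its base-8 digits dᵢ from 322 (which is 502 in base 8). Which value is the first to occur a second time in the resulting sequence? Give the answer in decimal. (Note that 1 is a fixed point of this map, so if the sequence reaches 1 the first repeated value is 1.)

322 = (5,0,2)_8 → 5⁴ + 0⁴ + 2⁴ = 625 + 0 + 16 = 641
641 = (1,2,0,1)_8 → 1⁴ + 2⁴ + 0⁴ + 1⁴ = 1 + 16 + 0 + 1 = 18
18 = (2,2)_8 → 2⁴ + 2⁴ = 16 + 16 = 32
32 = (4,0)_8 → 4⁴ + 0⁴ = 256 + 0 = 256
256 = (4,0,0)_8 → 4⁴ + 0⁴ + 0⁴ = 256 + 0 + 0 = 256  — 256 already appeared earlier.

256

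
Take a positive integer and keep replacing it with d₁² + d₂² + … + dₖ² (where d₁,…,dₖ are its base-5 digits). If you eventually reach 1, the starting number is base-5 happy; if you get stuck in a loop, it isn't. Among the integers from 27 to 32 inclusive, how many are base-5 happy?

1

27: 27 → 5 → 1  (reaches 1)
28: 28 → 10 → 4 → 16 → 10  (repeats 10)
29: 29 → 17 → 13 → 13  (repeats 13)
30: 30 → 2 → 4 → 16 → 10 → 4  (repeats 4)
31: 31 → 3 → 9 → 17 → 13 → 13  (repeats 13)
32: 32 → 6 → 2 → 4 → 16 → 10 → 4  (repeats 4)
base-5 happy: 27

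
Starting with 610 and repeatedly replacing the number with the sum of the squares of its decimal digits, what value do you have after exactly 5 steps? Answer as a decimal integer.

42

610 → 6² + 1² + 0² = 36 + 1 + 0 = 37
37 → 3² + 7² = 9 + 49 = 58
58 → 5² + 8² = 25 + 64 = 89
89 → 8² + 9² = 64 + 81 = 145
145 → 1² + 4² + 5² = 1 + 16 + 25 = 42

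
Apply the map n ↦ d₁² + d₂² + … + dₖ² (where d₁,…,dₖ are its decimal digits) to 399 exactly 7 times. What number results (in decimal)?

58

399 → 3² + 9² + 9² = 171
171 → 1² + 7² + 1² = 51
51 → 5² + 1² = 26
26 → 2² + 6² = 40
40 → 4² + 0² = 16
16 → 1² + 6² = 37
37 → 3² + 7² = 58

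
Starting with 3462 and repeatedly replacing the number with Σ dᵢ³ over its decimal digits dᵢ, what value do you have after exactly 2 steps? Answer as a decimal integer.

153

3462 → 3³ + 4³ + 6³ + 2³ = 315
315 → 3³ + 1³ + 5³ = 153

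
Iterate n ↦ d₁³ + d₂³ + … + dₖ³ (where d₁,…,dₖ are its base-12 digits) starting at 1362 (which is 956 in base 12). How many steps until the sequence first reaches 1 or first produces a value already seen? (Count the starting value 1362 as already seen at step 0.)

15

1362 = (9,5,6)_12 → 1070
1070 = (7,5,2)_12 → 476
476 = (3,3,8)_12 → 566
566 = (3,11,2)_12 → 1366
1366 = (9,5,10)_12 → 1854
1854 = (1,0,10,6)_12 → 1217
1217 = (8,5,5)_12 → 762
762 = (5,3,6)_12 → 368
368 = (2,6,8)_12 → 736
736 = (5,1,4)_12 → 190
190 = (1,3,10)_12 → 1028
1028 = (7,1,8)_12 → 856
856 = (5,11,4)_12 → 1520
1520 = (10,6,8)_12 → 1728
1728 = (1,0,0,0)_12 → 1  — reached 1.
That took 15 steps.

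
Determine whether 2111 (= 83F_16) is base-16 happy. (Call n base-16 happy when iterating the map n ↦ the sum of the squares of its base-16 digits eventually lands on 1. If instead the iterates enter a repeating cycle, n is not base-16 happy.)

2111 = (8,3,15)_16 → 8² + 3² + 15² = 64 + 9 + 225 = 298
298 = (1,2,10)_16 → 1² + 2² + 10² = 1 + 4 + 100 = 105
105 = (6,9)_16 → 6² + 9² = 36 + 81 = 117
117 = (7,5)_16 → 7² + 5² = 49 + 25 = 74
74 = (4,10)_16 → 4² + 10² = 16 + 100 = 116
116 = (7,4)_16 → 7² + 4² = 49 + 16 = 65
65 = (4,1)_16 → 4² + 1² = 16 + 1 = 17
17 = (1,1)_16 → 1² + 1² = 1 + 1 = 2
2 = (2)_16 → 2² = 4
4 = (4)_16 → 4² = 16
16 = (1,0)_16 → 1² + 0² = 1 + 0 = 1  — reached 1.

base-16 happy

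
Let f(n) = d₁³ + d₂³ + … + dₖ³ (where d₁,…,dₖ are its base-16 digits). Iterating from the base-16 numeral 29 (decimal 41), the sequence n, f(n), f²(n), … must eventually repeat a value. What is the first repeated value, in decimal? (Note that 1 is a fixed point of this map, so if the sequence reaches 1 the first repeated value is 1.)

41 = (2,9)_16 → 2³ + 9³ = 8 + 729 = 737
737 = (2,14,1)_16 → 2³ + 14³ + 1³ = 8 + 2744 + 1 = 2753
2753 = (10,12,1)_16 → 10³ + 12³ + 1³ = 1000 + 1728 + 1 = 2729
2729 = (10,10,9)_16 → 10³ + 10³ + 9³ = 1000 + 1000 + 729 = 2729  — 2729 already appeared earlier.

2729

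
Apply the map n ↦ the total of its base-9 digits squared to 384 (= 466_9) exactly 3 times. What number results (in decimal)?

50

384 = (4,6,6)_9 → 4² + 6² + 6² = 88
88 = (1,0,7)_9 → 1² + 0² + 7² = 50
50 = (5,5)_9 → 5² + 5² = 50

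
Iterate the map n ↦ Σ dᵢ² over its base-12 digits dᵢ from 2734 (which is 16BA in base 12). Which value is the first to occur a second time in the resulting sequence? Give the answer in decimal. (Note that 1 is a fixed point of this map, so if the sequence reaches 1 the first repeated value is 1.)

25

2734 = (1,6,11,10)_12 → 1² + 6² + 11² + 10² = 258
258 = (1,9,6)_12 → 1² + 9² + 6² = 118
118 = (9,10)_12 → 9² + 10² = 181
181 = (1,3,1)_12 → 1² + 3² + 1² = 11
11 = (11)_12 → 11² = 121
121 = (10,1)_12 → 10² + 1² = 101
101 = (8,5)_12 → 8² + 5² = 89
89 = (7,5)_12 → 7² + 5² = 74
74 = (6,2)_12 → 6² + 2² = 40
40 = (3,4)_12 → 3² + 4² = 25
25 = (2,1)_12 → 2² + 1² = 5
5 = (5)_12 → 5² = 25  — 25 already appeared earlier.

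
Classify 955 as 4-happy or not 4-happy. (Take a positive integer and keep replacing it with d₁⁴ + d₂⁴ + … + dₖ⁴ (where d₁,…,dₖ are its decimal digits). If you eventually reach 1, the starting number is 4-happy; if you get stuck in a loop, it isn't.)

955 → 9⁴ + 5⁴ + 5⁴ = 6561 + 625 + 625 = 7811
7811 → 7⁴ + 8⁴ + 1⁴ + 1⁴ = 2401 + 4096 + 1 + 1 = 6499
6499 → 6⁴ + 4⁴ + 9⁴ + 9⁴ = 1296 + 256 + 6561 + 6561 = 14674
14674 → 1⁴ + 4⁴ + 6⁴ + 7⁴ + 4⁴ = 1 + 256 + 1296 + 2401 + 256 = 4210
4210 → 4⁴ + 2⁴ + 1⁴ + 0⁴ = 256 + 16 + 1 + 0 = 273
273 → 2⁴ + 7⁴ + 3⁴ = 16 + 2401 + 81 = 2498
2498 → 2⁴ + 4⁴ + 9⁴ + 8⁴ = 16 + 256 + 6561 + 4096 = 10929
10929 → 1⁴ + 0⁴ + 9⁴ + 2⁴ + 9⁴ = 1 + 0 + 6561 + 16 + 6561 = 13139
13139 → 1⁴ + 3⁴ + 1⁴ + 3⁴ + 9⁴ = 1 + 81 + 1 + 81 + 6561 = 6725
6725 → 6⁴ + 7⁴ + 2⁴ + 5⁴ = 1296 + 2401 + 16 + 625 = 4338
4338 → 4⁴ + 3⁴ + 3⁴ + 8⁴ = 256 + 81 + 81 + 4096 = 4514
4514 → 4⁴ + 5⁴ + 1⁴ + 4⁴ = 256 + 625 + 1 + 256 = 1138
1138 → 1⁴ + 1⁴ + 3⁴ + 8⁴ = 1 + 1 + 81 + 4096 = 4179
4179 → 4⁴ + 1⁴ + 7⁴ + 9⁴ = 256 + 1 + 2401 + 6561 = 9219
9219 → 9⁴ + 2⁴ + 1⁴ + 9⁴ = 6561 + 16 + 1 + 6561 = 13139  — 13139 already seen; the sequence cycles without reaching 1.

not 4-happy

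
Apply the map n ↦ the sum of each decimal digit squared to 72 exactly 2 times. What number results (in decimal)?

72 → 7² + 2² = 53
53 → 5² + 3² = 34

34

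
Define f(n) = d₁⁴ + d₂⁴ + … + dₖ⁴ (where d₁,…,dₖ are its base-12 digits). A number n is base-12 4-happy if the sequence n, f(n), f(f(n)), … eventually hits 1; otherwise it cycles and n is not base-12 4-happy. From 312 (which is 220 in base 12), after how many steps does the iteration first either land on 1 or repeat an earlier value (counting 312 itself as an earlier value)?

13

312 = (2,2,0)_12 → 2⁴ + 2⁴ + 0⁴ = 16 + 16 + 0 = 32
32 = (2,8)_12 → 2⁴ + 8⁴ = 16 + 4096 = 4112
4112 = (2,4,6,8)_12 → 2⁴ + 4⁴ + 6⁴ + 8⁴ = 16 + 256 + 1296 + 4096 = 5664
5664 = (3,3,4,0)_12 → 3⁴ + 3⁴ + 4⁴ + 0⁴ = 81 + 81 + 256 + 0 = 418
418 = (2,10,10)_12 → 2⁴ + 10⁴ + 10⁴ = 16 + 10000 + 10000 = 20016
20016 = (11,7,0,0)_12 → 11⁴ + 7⁴ + 0⁴ + 0⁴ = 14641 + 2401 + 0 + 0 = 17042
17042 = (9,10,4,2)_12 → 9⁴ + 10⁴ + 4⁴ + 2⁴ = 6561 + 10000 + 256 + 16 = 16833
16833 = (9,8,10,9)_12 → 9⁴ + 8⁴ + 10⁴ + 9⁴ = 6561 + 4096 + 10000 + 6561 = 27218
27218 = (1,3,9,0,2)_12 → 1⁴ + 3⁴ + 9⁴ + 0⁴ + 2⁴ = 1 + 81 + 6561 + 0 + 16 = 6659
6659 = (3,10,2,11)_12 → 3⁴ + 10⁴ + 2⁴ + 11⁴ = 81 + 10000 + 16 + 14641 = 24738
24738 = (1,2,3,9,6)_12 → 1⁴ + 2⁴ + 3⁴ + 9⁴ + 6⁴ = 1 + 16 + 81 + 6561 + 1296 = 7955
7955 = (4,7,2,11)_12 → 4⁴ + 7⁴ + 2⁴ + 11⁴ = 256 + 2401 + 16 + 14641 = 17314
17314 = (10,0,2,10)_12 → 10⁴ + 0⁴ + 2⁴ + 10⁴ = 10000 + 0 + 16 + 10000 = 20016  — 20016 repeats.
That took 13 steps.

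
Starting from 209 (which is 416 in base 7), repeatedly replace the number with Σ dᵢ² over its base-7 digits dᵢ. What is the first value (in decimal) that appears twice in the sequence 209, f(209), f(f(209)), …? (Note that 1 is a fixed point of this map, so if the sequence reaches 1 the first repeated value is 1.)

209 = (4,1,6)_7 → 4² + 1² + 6² = 53
53 = (1,0,4)_7 → 1² + 0² + 4² = 17
17 = (2,3)_7 → 2² + 3² = 13
13 = (1,6)_7 → 1² + 6² = 37
37 = (5,2)_7 → 5² + 2² = 29
29 = (4,1)_7 → 4² + 1² = 17  — 17 already appeared earlier.

17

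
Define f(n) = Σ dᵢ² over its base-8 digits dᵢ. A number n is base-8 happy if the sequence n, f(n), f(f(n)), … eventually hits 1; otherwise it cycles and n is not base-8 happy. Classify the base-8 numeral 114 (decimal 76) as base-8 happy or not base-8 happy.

76 = (1,1,4)_8 → 1² + 1² + 4² = 18
18 = (2,2)_8 → 2² + 2² = 8
8 = (1,0)_8 → 1² + 0² = 1  — reached 1.

base-8 happy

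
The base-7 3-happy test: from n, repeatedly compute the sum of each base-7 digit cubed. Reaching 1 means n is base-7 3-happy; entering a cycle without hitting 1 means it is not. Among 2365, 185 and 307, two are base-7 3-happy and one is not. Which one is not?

185

2365: 2365 → 649 → 343 → 1  — reaches 1 (base-7 3-happy)
185: 185 → 179 → 155 → 29 → 65 → 17 → 35 → 125 → 251 → 341 → 557 → 137 → 197 → 65  — repeats 65 (not base-7 3-happy)
307: 307 → 433 → 343 → 1  — reaches 1 (base-7 3-happy)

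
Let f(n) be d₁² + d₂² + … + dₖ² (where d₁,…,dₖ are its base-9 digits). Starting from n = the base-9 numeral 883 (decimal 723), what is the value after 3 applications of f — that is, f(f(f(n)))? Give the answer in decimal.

41

723 = (8,8,3)_9 → 8² + 8² + 3² = 64 + 64 + 9 = 137
137 = (1,6,2)_9 → 1² + 6² + 2² = 1 + 36 + 4 = 41
41 = (4,5)_9 → 4² + 5² = 16 + 25 = 41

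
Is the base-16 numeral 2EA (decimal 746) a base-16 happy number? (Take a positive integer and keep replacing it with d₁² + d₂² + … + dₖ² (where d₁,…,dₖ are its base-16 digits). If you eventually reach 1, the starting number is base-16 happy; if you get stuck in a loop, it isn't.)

746 = (2,14,10)_16 → 300
300 = (1,2,12)_16 → 149
149 = (9,5)_16 → 106
106 = (6,10)_16 → 136
136 = (8,8)_16 → 128
128 = (8,0)_16 → 64
64 = (4,0)_16 → 16
16 = (1,0)_16 → 1  — reached 1.

base-16 happy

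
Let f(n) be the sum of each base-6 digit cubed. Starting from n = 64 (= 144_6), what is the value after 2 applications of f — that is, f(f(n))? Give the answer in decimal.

81

64 = (1,4,4)_6 → 129
129 = (3,3,3)_6 → 81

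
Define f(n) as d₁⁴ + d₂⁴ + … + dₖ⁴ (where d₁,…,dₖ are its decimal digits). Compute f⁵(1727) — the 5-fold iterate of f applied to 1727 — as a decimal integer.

7444

1727 → 1⁴ + 7⁴ + 2⁴ + 7⁴ = 4819
4819 → 4⁴ + 8⁴ + 1⁴ + 9⁴ = 10914
10914 → 1⁴ + 0⁴ + 9⁴ + 1⁴ + 4⁴ = 6819
6819 → 6⁴ + 8⁴ + 1⁴ + 9⁴ = 11954
11954 → 1⁴ + 1⁴ + 9⁴ + 5⁴ + 4⁴ = 7444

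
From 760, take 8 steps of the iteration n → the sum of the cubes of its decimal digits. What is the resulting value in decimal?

370

760 → 559
559 → 979
979 → 1801
1801 → 514
514 → 190
190 → 730
730 → 370
370 → 370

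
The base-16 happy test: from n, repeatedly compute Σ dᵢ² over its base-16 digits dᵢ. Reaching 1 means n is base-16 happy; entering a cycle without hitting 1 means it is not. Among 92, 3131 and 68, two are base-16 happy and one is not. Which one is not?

92: 92 → 169 → 181 → 146 → 85 → 50 → 13 → 169  — repeats 169 (not base-16 happy)
3131: 3131 → 274 → 6 → 36 → 20 → 17 → 2 → 4 → 16 → 1  — reaches 1 (base-16 happy)
68: 68 → 32 → 4 → 16 → 1  — reaches 1 (base-16 happy)

92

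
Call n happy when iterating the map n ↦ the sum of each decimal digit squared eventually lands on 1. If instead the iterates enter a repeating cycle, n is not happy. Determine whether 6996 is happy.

not happy

6996 → 6² + 9² + 9² + 6² = 234
234 → 2² + 3² + 4² = 29
29 → 2² + 9² = 85
85 → 8² + 5² = 89
89 → 8² + 9² = 145
145 → 1² + 4² + 5² = 42
42 → 4² + 2² = 20
20 → 2² + 0² = 4
4 → 4² = 16
16 → 1² + 6² = 37
37 → 3² + 7² = 58
58 → 5² + 8² = 89  — 89 already seen; the sequence cycles without reaching 1.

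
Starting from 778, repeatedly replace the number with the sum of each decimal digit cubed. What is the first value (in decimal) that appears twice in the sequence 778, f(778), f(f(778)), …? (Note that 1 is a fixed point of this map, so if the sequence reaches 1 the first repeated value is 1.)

1

778 → 7³ + 7³ + 8³ = 343 + 343 + 512 = 1198
1198 → 1³ + 1³ + 9³ + 8³ = 1 + 1 + 729 + 512 = 1243
1243 → 1³ + 2³ + 4³ + 3³ = 1 + 8 + 64 + 27 = 100
100 → 1³ + 0³ + 0³ = 1 + 0 + 0 = 1  — reached the fixed point 1.
1 → 1, so 1 is the first repeated value.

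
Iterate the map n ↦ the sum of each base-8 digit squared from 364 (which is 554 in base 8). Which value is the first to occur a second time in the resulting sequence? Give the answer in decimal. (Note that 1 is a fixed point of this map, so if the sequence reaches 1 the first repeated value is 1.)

364 = (5,5,4)_8 → 5² + 5² + 4² = 66
66 = (1,0,2)_8 → 1² + 0² + 2² = 5
5 = (5)_8 → 5² = 25
25 = (3,1)_8 → 3² + 1² = 10
10 = (1,2)_8 → 1² + 2² = 5  — 5 already appeared earlier.

5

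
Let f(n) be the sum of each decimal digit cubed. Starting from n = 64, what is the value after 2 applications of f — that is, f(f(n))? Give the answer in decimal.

520

64 → 6³ + 4³ = 216 + 64 = 280
280 → 2³ + 8³ + 0³ = 8 + 512 + 0 = 520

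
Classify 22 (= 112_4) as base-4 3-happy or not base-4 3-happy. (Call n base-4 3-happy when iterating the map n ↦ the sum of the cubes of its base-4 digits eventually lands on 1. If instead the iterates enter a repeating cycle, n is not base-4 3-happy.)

base-4 3-happy

22 = (1,1,2)_4 → 10
10 = (2,2)_4 → 16
16 = (1,0,0)_4 → 1  — reached 1.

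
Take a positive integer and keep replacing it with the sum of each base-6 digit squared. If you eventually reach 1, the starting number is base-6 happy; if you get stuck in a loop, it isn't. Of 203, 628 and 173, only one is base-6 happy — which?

628

203: 203 → 59 → 35 → 50 → 9 → 10 → 17 → 29 → 41 → 26 → 20 → 13 → 5 → 25 → 17  — repeats 17 (not base-6 happy)
628: 628 → 49 → 6 → 1  — reaches 1 (base-6 happy)
173: 173 → 57 → 19 → 10 → 17 → 29 → 41 → 26 → 20 → 13 → 5 → 25 → 17  — repeats 17 (not base-6 happy)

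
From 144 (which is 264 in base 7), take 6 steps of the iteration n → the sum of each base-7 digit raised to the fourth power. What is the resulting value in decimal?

144 = (2,6,4)_7 → 2⁴ + 6⁴ + 4⁴ = 1568
1568 = (4,4,0,0)_7 → 4⁴ + 4⁴ + 0⁴ + 0⁴ = 512
512 = (1,3,3,1)_7 → 1⁴ + 3⁴ + 3⁴ + 1⁴ = 164
164 = (3,2,3)_7 → 3⁴ + 2⁴ + 3⁴ = 178
178 = (3,4,3)_7 → 3⁴ + 4⁴ + 3⁴ = 418
418 = (1,1,3,5)_7 → 1⁴ + 1⁴ + 3⁴ + 5⁴ = 708

708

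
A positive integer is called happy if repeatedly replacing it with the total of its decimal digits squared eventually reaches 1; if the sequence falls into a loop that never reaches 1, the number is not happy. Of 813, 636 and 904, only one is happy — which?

813: 813 → 74 → 65 → 61 → 37 → 58 → 89 → 145 → 42 → 20 → 4 → 16 → 37  — repeats 37 (not happy)
636: 636 → 81 → 65 → 61 → 37 → 58 → 89 → 145 → 42 → 20 → 4 → 16 → 37  — repeats 37 (not happy)
904: 904 → 97 → 130 → 10 → 1  — reaches 1 (happy)

904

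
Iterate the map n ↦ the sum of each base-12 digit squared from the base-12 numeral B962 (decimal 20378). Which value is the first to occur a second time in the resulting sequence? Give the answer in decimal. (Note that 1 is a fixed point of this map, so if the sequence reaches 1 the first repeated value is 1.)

164

20378 = (11,9,6,2)_12 → 242
242 = (1,8,2)_12 → 69
69 = (5,9)_12 → 106
106 = (8,10)_12 → 164
164 = (1,1,8)_12 → 66
66 = (5,6)_12 → 61
61 = (5,1)_12 → 26
26 = (2,2)_12 → 8
8 = (8)_12 → 64
64 = (5,4)_12 → 41
41 = (3,5)_12 → 34
34 = (2,10)_12 → 104
104 = (8,8)_12 → 128
128 = (10,8)_12 → 164  — 164 already appeared earlier.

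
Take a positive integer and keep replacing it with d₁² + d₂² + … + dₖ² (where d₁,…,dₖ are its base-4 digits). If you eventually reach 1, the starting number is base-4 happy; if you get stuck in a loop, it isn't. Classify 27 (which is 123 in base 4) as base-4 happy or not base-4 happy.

base-4 happy

27 = (1,2,3)_4 → 14
14 = (3,2)_4 → 13
13 = (3,1)_4 → 10
10 = (2,2)_4 → 8
8 = (2,0)_4 → 4
4 = (1,0)_4 → 1  — reached 1.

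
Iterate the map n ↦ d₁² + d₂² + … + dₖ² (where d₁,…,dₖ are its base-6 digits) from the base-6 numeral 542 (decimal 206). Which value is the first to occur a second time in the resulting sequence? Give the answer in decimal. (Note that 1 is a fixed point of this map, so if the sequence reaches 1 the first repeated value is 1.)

26

206 = (5,4,2)_6 → 5² + 4² + 2² = 45
45 = (1,1,3)_6 → 1² + 1² + 3² = 11
11 = (1,5)_6 → 1² + 5² = 26
26 = (4,2)_6 → 4² + 2² = 20
20 = (3,2)_6 → 3² + 2² = 13
13 = (2,1)_6 → 2² + 1² = 5
5 = (5)_6 → 5² = 25
25 = (4,1)_6 → 4² + 1² = 17
17 = (2,5)_6 → 2² + 5² = 29
29 = (4,5)_6 → 4² + 5² = 41
41 = (1,0,5)_6 → 1² + 0² + 5² = 26  — 26 already appeared earlier.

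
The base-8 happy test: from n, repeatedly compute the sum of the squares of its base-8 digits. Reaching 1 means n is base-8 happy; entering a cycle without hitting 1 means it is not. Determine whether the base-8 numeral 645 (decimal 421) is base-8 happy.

421 = (6,4,5)_8 → 6² + 4² + 5² = 77
77 = (1,1,5)_8 → 1² + 1² + 5² = 27
27 = (3,3)_8 → 3² + 3² = 18
18 = (2,2)_8 → 2² + 2² = 8
8 = (1,0)_8 → 1² + 0² = 1  — reached 1.

base-8 happy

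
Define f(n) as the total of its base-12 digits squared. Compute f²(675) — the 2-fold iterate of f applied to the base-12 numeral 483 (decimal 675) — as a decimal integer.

675 = (4,8,3)_12 → 4² + 8² + 3² = 89
89 = (7,5)_12 → 7² + 5² = 74

74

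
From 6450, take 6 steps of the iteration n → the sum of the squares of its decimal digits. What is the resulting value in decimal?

6450 → 6² + 4² + 5² + 0² = 77
77 → 7² + 7² = 98
98 → 9² + 8² = 145
145 → 1² + 4² + 5² = 42
42 → 4² + 2² = 20
20 → 2² + 0² = 4

4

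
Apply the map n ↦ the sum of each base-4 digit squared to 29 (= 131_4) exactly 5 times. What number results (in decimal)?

4

29 = (1,3,1)_4 → 1² + 3² + 1² = 1 + 9 + 1 = 11
11 = (2,3)_4 → 2² + 3² = 4 + 9 = 13
13 = (3,1)_4 → 3² + 1² = 9 + 1 = 10
10 = (2,2)_4 → 2² + 2² = 4 + 4 = 8
8 = (2,0)_4 → 2² + 0² = 4 + 0 = 4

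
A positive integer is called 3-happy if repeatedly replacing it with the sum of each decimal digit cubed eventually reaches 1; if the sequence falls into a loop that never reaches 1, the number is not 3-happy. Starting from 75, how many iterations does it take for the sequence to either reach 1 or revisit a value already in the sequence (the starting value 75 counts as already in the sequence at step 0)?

75 → 7³ + 5³ = 343 + 125 = 468
468 → 4³ + 6³ + 8³ = 64 + 216 + 512 = 792
792 → 7³ + 9³ + 2³ = 343 + 729 + 8 = 1080
1080 → 1³ + 0³ + 8³ + 0³ = 1 + 0 + 512 + 0 = 513
513 → 5³ + 1³ + 3³ = 125 + 1 + 27 = 153
153 → 1³ + 5³ + 3³ = 1 + 125 + 27 = 153  — 153 repeats.
That took 6 steps.

6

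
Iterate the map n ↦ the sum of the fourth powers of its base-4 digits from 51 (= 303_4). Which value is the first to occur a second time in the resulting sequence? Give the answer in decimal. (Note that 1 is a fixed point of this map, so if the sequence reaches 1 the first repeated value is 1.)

51 = (3,0,3)_4 → 3⁴ + 0⁴ + 3⁴ = 162
162 = (2,2,0,2)_4 → 2⁴ + 2⁴ + 0⁴ + 2⁴ = 48
48 = (3,0,0)_4 → 3⁴ + 0⁴ + 0⁴ = 81
81 = (1,1,0,1)_4 → 1⁴ + 1⁴ + 0⁴ + 1⁴ = 3
3 = (3)_4 → 3⁴ = 81  — 81 already appeared earlier.

81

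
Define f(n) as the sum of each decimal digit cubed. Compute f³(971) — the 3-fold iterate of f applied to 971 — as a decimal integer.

971 → 1073
1073 → 371
371 → 371

371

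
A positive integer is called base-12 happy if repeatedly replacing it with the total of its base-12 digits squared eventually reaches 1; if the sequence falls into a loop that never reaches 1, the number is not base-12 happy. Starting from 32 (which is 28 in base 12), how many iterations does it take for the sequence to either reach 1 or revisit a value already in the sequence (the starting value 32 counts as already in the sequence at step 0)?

7

32 = (2,8)_12 → 2² + 8² = 4 + 64 = 68
68 = (5,8)_12 → 5² + 8² = 25 + 64 = 89
89 = (7,5)_12 → 7² + 5² = 49 + 25 = 74
74 = (6,2)_12 → 6² + 2² = 36 + 4 = 40
40 = (3,4)_12 → 3² + 4² = 9 + 16 = 25
25 = (2,1)_12 → 2² + 1² = 4 + 1 = 5
5 = (5)_12 → 5² = 25  — 25 repeats.
That took 7 steps.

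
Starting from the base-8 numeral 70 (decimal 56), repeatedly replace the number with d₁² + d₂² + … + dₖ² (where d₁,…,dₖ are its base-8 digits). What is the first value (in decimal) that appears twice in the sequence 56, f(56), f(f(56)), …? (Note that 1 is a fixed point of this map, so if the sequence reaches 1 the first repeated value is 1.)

56 = (7,0)_8 → 7² + 0² = 49 + 0 = 49
49 = (6,1)_8 → 6² + 1² = 36 + 1 = 37
37 = (4,5)_8 → 4² + 5² = 16 + 25 = 41
41 = (5,1)_8 → 5² + 1² = 25 + 1 = 26
26 = (3,2)_8 → 3² + 2² = 9 + 4 = 13
13 = (1,5)_8 → 1² + 5² = 1 + 25 = 26  — 26 already appeared earlier.

26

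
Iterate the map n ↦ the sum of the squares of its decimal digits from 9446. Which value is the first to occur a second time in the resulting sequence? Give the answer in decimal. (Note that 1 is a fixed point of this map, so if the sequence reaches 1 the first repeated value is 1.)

145

9446 → 149
149 → 98
98 → 145
145 → 42
42 → 20
20 → 4
4 → 16
16 → 37
37 → 58
58 → 89
89 → 145  — 145 already appeared earlier.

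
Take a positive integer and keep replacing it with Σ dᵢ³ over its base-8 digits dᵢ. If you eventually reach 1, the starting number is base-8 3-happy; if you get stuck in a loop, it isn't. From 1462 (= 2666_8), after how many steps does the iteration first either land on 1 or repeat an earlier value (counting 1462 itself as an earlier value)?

1462 = (2,6,6,6)_8 → 656
656 = (1,2,2,0)_8 → 17
17 = (2,1)_8 → 9
9 = (1,1)_8 → 2
2 = (2)_8 → 8
8 = (1,0)_8 → 1  — reached 1.
That took 6 steps.

6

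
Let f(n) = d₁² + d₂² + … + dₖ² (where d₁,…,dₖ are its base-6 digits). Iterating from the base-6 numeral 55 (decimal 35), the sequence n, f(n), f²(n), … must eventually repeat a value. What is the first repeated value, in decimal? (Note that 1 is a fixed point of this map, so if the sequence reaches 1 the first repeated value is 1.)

17

35 = (5,5)_6 → 5² + 5² = 25 + 25 = 50
50 = (1,2,2)_6 → 1² + 2² + 2² = 1 + 4 + 4 = 9
9 = (1,3)_6 → 1² + 3² = 1 + 9 = 10
10 = (1,4)_6 → 1² + 4² = 1 + 16 = 17
17 = (2,5)_6 → 2² + 5² = 4 + 25 = 29
29 = (4,5)_6 → 4² + 5² = 16 + 25 = 41
41 = (1,0,5)_6 → 1² + 0² + 5² = 1 + 0 + 25 = 26
26 = (4,2)_6 → 4² + 2² = 16 + 4 = 20
20 = (3,2)_6 → 3² + 2² = 9 + 4 = 13
13 = (2,1)_6 → 2² + 1² = 4 + 1 = 5
5 = (5)_6 → 5² = 25
25 = (4,1)_6 → 4² + 1² = 16 + 1 = 17  — 17 already appeared earlier.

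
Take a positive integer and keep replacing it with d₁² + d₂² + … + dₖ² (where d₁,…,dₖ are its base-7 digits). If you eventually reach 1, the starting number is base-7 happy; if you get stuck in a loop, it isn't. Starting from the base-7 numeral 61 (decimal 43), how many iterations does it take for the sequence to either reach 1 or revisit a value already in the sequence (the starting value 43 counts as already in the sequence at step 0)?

5

43 = (6,1)_7 → 6² + 1² = 37
37 = (5,2)_7 → 5² + 2² = 29
29 = (4,1)_7 → 4² + 1² = 17
17 = (2,3)_7 → 2² + 3² = 13
13 = (1,6)_7 → 1² + 6² = 37  — 37 repeats.
That took 5 steps.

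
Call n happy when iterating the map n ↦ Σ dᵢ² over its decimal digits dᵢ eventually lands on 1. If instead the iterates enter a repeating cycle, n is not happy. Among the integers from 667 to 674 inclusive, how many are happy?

2

667: 667 → 121 → 6 → 36 → 45 → 41 → 17 → 50 → 25 → 29 → 85 → 89 → 145 → 42 → 20 → 4 → 16 → 37 → 58 → 89  (repeats 89)
668: 668 → 136 → 46 → 52 → 29 → 85 → 89 → 145 → 42 → 20 → 4 → 16 → 37 → 58 → 89  (repeats 89)
669: 669 → 153 → 35 → 34 → 25 → 29 → 85 → 89 → 145 → 42 → 20 → 4 → 16 → 37 → 58 → 89  (repeats 89)
670: 670 → 85 → 89 → 145 → 42 → 20 → 4 → 16 → 37 → 58 → 89  (repeats 89)
671: 671 → 86 → 100 → 1  (reaches 1)
672: 672 → 89 → 145 → 42 → 20 → 4 → 16 → 37 → 58 → 89  (repeats 89)
673: 673 → 94 → 97 → 130 → 10 → 1  (reaches 1)
674: 674 → 101 → 2 → 4 → 16 → 37 → 58 → 89 → 145 → 42 → 20 → 4  (repeats 4)
happy: 671, 673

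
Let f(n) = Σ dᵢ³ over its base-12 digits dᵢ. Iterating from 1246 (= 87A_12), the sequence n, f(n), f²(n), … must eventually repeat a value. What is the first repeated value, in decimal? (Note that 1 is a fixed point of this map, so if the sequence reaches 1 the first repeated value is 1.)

1855

1246 = (8,7,10)_12 → 1855
1855 = (1,0,10,7)_12 → 1344
1344 = (9,4,0)_12 → 793
793 = (5,6,1)_12 → 342
342 = (2,4,6)_12 → 288
288 = (2,0,0)_12 → 8
8 = (8)_12 → 512
512 = (3,6,8)_12 → 755
755 = (5,2,11)_12 → 1464
1464 = (10,2,0)_12 → 1008
1008 = (7,0,0)_12 → 343
343 = (2,4,7)_12 → 415
415 = (2,10,7)_12 → 1351
1351 = (9,4,7)_12 → 1136
1136 = (7,10,8)_12 → 1855  — 1855 already appeared earlier.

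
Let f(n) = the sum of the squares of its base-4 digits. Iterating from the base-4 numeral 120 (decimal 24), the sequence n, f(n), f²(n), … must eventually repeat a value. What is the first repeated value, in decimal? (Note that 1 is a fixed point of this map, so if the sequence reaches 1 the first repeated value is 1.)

24 = (1,2,0)_4 → 1² + 2² + 0² = 5
5 = (1,1)_4 → 1² + 1² = 2
2 = (2)_4 → 2² = 4
4 = (1,0)_4 → 1² + 0² = 1  — reached the fixed point 1.
1 → 1, so 1 is the first repeated value.

1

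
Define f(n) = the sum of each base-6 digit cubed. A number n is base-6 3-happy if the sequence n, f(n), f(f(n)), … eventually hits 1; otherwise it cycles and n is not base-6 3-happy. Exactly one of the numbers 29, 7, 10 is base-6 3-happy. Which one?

29: 29 → 189 → 153 → 92 → 43 → 3 → 27 → 91 → 36 → 1  — reaches 1 (base-6 3-happy)
7: 7 → 2 → 8 → 9 → 28 → 128 → 62 → 73 → 9  — repeats 9 (not base-6 3-happy)
10: 10 → 65 → 190 → 190  — repeats 190 (not base-6 3-happy)

29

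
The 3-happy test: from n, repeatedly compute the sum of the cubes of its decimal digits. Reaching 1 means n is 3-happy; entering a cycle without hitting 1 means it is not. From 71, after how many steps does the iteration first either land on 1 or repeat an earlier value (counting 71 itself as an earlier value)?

71 → 344
344 → 155
155 → 251
251 → 134
134 → 92
92 → 737
737 → 713
713 → 371
371 → 371  — 371 repeats.
That took 9 steps.

9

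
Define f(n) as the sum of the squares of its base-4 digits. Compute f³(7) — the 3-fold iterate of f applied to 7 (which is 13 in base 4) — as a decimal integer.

7 = (1,3)_4 → 10
10 = (2,2)_4 → 8
8 = (2,0)_4 → 4

4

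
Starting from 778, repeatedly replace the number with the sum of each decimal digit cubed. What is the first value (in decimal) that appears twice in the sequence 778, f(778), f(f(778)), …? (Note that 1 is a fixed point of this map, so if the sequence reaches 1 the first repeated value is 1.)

778 → 7³ + 7³ + 8³ = 343 + 343 + 512 = 1198
1198 → 1³ + 1³ + 9³ + 8³ = 1 + 1 + 729 + 512 = 1243
1243 → 1³ + 2³ + 4³ + 3³ = 1 + 8 + 64 + 27 = 100
100 → 1³ + 0³ + 0³ = 1 + 0 + 0 = 1  — reached the fixed point 1.
1 → 1, so 1 is the first repeated value.

1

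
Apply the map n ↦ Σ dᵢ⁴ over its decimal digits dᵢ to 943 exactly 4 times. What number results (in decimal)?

4354

943 → 9⁴ + 4⁴ + 3⁴ = 6898
6898 → 6⁴ + 8⁴ + 9⁴ + 8⁴ = 16049
16049 → 1⁴ + 6⁴ + 0⁴ + 4⁴ + 9⁴ = 8114
8114 → 8⁴ + 1⁴ + 1⁴ + 4⁴ = 4354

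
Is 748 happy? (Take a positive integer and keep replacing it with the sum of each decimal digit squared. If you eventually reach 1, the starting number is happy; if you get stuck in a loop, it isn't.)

happy

748 → 7² + 4² + 8² = 49 + 16 + 64 = 129
129 → 1² + 2² + 9² = 1 + 4 + 81 = 86
86 → 8² + 6² = 64 + 36 = 100
100 → 1² + 0² + 0² = 1 + 0 + 0 = 1  — reached 1.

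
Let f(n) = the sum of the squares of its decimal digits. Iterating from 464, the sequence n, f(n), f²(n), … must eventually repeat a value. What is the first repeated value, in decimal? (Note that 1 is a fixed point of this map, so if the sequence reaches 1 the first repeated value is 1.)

464 → 4² + 6² + 4² = 68
68 → 6² + 8² = 100
100 → 1² + 0² + 0² = 1  — reached the fixed point 1.
1 → 1, so 1 is the first repeated value.

1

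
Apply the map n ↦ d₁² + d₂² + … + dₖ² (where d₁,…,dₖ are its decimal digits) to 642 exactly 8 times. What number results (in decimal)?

20

642 → 56
56 → 61
61 → 37
37 → 58
58 → 89
89 → 145
145 → 42
42 → 20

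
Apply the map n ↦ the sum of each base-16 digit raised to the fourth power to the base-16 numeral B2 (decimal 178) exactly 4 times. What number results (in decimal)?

67074

178 = (11,2)_16 → 11⁴ + 2⁴ = 14657
14657 = (3,9,4,1)_16 → 3⁴ + 9⁴ + 4⁴ + 1⁴ = 6899
6899 = (1,10,15,3)_16 → 1⁴ + 10⁴ + 15⁴ + 3⁴ = 60707
60707 = (14,13,2,3)_16 → 14⁴ + 13⁴ + 2⁴ + 3⁴ = 67074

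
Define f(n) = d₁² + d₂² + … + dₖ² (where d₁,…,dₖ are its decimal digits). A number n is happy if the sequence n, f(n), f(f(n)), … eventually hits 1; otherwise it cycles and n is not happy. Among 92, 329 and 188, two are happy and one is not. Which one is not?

92

92: 92 → 85 → 89 → 145 → 42 → 20 → 4 → 16 → 37 → 58 → 89  — repeats 89 (not happy)
329: 329 → 94 → 97 → 130 → 10 → 1  — reaches 1 (happy)
188: 188 → 129 → 86 → 100 → 1  — reaches 1 (happy)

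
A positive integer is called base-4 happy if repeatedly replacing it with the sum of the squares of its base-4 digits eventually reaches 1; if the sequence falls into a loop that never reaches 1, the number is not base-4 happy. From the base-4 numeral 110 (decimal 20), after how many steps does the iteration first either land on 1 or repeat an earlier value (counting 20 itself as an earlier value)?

3

20 = (1,1,0)_4 → 1² + 1² + 0² = 1 + 1 + 0 = 2
2 = (2)_4 → 2² = 4
4 = (1,0)_4 → 1² + 0² = 1 + 0 = 1  — reached 1.
That took 3 steps.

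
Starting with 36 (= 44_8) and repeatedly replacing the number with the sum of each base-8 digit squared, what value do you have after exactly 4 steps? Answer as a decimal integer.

36 = (4,4)_8 → 4² + 4² = 32
32 = (4,0)_8 → 4² + 0² = 16
16 = (2,0)_8 → 2² + 0² = 4
4 = (4)_8 → 4² = 16

16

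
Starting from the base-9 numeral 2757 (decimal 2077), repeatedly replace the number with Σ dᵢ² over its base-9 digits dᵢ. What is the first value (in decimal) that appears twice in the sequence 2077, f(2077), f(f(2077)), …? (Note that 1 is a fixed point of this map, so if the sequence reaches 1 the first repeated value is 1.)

2077 = (2,7,5,7)_9 → 2² + 7² + 5² + 7² = 127
127 = (1,5,1)_9 → 1² + 5² + 1² = 27
27 = (3,0)_9 → 3² + 0² = 9
9 = (1,0)_9 → 1² + 0² = 1  — reached the fixed point 1.
1 → 1, so 1 is the first repeated value.

1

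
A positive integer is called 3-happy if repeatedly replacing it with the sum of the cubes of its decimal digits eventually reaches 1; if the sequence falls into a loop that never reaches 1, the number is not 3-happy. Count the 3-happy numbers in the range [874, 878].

874: 874 → 919 → 1459 → 919  (repeats 919)
875: 875 → 980 → 1241 → 74 → 407 → 407  (repeats 407)
876: 876 → 1071 → 345 → 216 → 225 → 141 → 66 → 432 → 99 → 1458 → 702 → 351 → 153 → 153  (repeats 153)
877: 877 → 1198 → 1243 → 100 → 1  (reaches 1)
878: 878 → 1367 → 587 → 980 → 1241 → 74 → 407 → 407  (repeats 407)
3-happy: 877

1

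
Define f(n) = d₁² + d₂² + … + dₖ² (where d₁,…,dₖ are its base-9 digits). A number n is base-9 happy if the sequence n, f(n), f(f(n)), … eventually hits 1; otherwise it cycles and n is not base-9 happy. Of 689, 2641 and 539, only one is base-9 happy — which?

539

689: 689 → 105 → 41 → 41  — repeats 41 (not base-9 happy)
2641: 2641 → 75 → 73 → 65 → 53 → 89 → 65  — repeats 65 (not base-9 happy)
539: 539 → 125 → 81 → 1  — reaches 1 (base-9 happy)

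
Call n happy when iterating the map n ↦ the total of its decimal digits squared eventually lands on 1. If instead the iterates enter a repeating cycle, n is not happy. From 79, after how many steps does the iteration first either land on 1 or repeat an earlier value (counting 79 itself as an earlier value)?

79 → 7² + 9² = 49 + 81 = 130
130 → 1² + 3² + 0² = 1 + 9 + 0 = 10
10 → 1² + 0² = 1 + 0 = 1  — reached 1.
That took 3 steps.

3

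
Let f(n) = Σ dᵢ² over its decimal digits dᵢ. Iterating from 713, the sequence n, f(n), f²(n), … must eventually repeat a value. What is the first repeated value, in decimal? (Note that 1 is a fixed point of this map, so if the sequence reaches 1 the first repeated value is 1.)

37

713 → 59
59 → 106
106 → 37
37 → 58
58 → 89
89 → 145
145 → 42
42 → 20
20 → 4
4 → 16
16 → 37  — 37 already appeared earlier.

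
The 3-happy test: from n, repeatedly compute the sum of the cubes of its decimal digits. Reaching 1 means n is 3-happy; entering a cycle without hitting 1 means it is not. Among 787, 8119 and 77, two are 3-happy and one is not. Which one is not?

787: 787 → 1198 → 1243 → 100 → 1  — reaches 1 (3-happy)
8119: 8119 → 1243 → 100 → 1  — reaches 1 (3-happy)
77: 77 → 686 → 944 → 857 → 980 → 1241 → 74 → 407 → 407  — repeats 407 (not 3-happy)

77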